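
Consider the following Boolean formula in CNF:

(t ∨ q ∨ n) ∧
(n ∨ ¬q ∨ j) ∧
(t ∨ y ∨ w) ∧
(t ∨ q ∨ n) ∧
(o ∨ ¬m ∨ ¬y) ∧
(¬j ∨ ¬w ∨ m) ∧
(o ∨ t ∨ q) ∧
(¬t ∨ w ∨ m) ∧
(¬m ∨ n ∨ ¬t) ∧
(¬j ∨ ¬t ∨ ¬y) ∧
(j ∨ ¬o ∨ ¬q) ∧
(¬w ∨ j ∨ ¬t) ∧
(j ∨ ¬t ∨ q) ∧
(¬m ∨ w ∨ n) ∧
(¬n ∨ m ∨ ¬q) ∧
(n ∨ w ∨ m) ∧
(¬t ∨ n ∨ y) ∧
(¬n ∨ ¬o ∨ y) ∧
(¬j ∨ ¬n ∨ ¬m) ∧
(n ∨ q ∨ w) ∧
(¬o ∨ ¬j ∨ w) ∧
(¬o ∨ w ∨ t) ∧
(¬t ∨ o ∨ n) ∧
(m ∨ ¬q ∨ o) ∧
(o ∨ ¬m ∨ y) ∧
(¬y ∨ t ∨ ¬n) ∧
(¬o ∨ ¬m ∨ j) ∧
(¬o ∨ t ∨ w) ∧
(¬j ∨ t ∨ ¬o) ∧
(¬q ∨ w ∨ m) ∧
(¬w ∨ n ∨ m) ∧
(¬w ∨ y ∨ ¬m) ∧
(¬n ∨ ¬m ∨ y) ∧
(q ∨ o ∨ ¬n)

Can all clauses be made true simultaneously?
No

No, the formula is not satisfiable.

No assignment of truth values to the variables can make all 34 clauses true simultaneously.

The formula is UNSAT (unsatisfiable).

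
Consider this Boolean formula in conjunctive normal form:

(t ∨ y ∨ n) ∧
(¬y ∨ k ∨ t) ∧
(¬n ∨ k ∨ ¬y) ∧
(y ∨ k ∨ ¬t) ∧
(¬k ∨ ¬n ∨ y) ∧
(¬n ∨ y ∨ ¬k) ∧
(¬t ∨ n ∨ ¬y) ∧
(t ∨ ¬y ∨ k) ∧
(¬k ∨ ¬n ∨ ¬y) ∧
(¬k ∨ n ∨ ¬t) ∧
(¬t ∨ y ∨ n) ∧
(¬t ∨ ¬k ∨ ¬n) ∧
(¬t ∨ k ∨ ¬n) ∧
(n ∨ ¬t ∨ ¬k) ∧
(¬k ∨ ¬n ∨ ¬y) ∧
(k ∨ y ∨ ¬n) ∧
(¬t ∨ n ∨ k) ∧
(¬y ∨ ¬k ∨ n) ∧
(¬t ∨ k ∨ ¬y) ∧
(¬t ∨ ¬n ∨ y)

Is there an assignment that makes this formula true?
No

No, the formula is not satisfiable.

No assignment of truth values to the variables can make all 20 clauses true simultaneously.

The formula is UNSAT (unsatisfiable).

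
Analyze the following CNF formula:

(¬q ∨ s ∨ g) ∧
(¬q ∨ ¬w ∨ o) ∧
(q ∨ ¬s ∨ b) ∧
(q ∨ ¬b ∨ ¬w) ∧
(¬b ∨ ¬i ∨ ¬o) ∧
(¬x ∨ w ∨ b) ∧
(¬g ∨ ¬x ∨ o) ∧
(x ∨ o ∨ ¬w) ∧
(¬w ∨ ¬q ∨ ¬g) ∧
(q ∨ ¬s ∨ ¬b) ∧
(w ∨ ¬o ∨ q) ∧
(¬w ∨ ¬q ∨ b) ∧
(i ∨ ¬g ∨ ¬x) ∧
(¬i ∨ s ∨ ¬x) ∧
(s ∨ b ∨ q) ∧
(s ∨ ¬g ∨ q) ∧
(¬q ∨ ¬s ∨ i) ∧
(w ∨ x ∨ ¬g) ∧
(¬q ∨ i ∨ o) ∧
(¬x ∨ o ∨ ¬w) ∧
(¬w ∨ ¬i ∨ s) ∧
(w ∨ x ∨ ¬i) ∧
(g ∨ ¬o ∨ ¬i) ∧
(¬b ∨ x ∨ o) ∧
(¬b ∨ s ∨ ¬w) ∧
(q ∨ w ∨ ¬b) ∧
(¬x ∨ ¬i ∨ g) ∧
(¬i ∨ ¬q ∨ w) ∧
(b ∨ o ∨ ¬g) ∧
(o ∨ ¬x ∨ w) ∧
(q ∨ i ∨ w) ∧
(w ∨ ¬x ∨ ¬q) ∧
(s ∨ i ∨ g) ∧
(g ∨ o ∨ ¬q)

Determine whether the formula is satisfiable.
No

No, the formula is not satisfiable.

No assignment of truth values to the variables can make all 34 clauses true simultaneously.

The formula is UNSAT (unsatisfiable).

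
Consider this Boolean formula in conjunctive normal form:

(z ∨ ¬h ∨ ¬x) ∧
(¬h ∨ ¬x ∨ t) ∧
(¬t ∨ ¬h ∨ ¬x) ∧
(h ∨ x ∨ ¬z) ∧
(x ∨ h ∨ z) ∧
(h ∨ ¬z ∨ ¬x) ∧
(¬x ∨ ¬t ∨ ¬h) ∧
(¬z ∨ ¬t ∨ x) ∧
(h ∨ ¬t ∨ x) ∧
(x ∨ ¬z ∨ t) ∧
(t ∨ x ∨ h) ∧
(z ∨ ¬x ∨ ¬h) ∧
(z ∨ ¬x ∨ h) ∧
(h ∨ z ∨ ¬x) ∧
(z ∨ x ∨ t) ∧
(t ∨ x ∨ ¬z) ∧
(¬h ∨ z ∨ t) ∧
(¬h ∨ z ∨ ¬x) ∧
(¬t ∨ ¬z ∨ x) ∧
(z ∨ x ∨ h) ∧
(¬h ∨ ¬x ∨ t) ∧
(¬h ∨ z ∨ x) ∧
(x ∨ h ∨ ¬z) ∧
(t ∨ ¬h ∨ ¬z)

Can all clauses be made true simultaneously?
No

No, the formula is not satisfiable.

No assignment of truth values to the variables can make all 24 clauses true simultaneously.

The formula is UNSAT (unsatisfiable).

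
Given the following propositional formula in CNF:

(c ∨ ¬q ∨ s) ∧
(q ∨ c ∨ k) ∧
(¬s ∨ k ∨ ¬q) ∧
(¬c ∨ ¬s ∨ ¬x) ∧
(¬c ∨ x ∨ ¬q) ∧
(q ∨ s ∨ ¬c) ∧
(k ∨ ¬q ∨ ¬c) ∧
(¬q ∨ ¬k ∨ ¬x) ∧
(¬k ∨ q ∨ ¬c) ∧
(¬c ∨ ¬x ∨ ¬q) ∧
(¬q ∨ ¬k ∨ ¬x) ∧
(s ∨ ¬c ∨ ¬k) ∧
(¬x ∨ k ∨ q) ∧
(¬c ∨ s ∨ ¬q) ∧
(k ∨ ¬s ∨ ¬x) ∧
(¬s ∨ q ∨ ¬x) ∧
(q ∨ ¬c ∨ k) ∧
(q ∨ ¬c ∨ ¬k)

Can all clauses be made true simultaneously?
Yes

Yes, the formula is satisfiable.

One satisfying assignment is: c=False, k=True, q=False, s=False, x=False

Verification: With this assignment, all 18 clauses evaluate to true.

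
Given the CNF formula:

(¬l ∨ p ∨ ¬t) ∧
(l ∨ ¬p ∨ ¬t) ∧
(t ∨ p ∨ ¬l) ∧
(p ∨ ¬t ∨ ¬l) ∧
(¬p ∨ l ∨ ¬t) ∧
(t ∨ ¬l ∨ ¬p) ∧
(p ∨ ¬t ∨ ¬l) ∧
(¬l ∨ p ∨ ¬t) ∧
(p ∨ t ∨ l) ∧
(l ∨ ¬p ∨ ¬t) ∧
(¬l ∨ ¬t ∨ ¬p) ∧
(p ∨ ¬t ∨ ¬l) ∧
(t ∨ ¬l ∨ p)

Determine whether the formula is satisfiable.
Yes

Yes, the formula is satisfiable.

One satisfying assignment is: t=False, l=False, p=True

Verification: With this assignment, all 13 clauses evaluate to true.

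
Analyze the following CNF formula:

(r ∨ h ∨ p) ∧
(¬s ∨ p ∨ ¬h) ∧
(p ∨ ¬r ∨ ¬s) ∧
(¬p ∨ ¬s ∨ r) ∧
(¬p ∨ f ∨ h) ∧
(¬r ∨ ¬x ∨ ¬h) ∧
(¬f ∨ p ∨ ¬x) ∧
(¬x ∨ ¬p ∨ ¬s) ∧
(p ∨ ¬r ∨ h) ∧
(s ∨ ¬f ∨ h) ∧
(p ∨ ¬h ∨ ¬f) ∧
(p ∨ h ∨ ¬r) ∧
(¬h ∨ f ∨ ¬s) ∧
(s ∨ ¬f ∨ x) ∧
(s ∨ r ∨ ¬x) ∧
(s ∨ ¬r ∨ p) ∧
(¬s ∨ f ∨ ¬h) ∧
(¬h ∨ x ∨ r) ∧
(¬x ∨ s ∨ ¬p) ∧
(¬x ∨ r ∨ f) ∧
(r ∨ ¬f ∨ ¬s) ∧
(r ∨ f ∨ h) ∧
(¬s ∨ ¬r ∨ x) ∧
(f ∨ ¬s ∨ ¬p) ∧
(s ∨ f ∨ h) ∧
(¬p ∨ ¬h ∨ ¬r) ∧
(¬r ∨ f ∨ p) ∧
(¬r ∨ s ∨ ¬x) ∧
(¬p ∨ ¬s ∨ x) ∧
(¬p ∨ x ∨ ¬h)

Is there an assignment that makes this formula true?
No

No, the formula is not satisfiable.

No assignment of truth values to the variables can make all 30 clauses true simultaneously.

The formula is UNSAT (unsatisfiable).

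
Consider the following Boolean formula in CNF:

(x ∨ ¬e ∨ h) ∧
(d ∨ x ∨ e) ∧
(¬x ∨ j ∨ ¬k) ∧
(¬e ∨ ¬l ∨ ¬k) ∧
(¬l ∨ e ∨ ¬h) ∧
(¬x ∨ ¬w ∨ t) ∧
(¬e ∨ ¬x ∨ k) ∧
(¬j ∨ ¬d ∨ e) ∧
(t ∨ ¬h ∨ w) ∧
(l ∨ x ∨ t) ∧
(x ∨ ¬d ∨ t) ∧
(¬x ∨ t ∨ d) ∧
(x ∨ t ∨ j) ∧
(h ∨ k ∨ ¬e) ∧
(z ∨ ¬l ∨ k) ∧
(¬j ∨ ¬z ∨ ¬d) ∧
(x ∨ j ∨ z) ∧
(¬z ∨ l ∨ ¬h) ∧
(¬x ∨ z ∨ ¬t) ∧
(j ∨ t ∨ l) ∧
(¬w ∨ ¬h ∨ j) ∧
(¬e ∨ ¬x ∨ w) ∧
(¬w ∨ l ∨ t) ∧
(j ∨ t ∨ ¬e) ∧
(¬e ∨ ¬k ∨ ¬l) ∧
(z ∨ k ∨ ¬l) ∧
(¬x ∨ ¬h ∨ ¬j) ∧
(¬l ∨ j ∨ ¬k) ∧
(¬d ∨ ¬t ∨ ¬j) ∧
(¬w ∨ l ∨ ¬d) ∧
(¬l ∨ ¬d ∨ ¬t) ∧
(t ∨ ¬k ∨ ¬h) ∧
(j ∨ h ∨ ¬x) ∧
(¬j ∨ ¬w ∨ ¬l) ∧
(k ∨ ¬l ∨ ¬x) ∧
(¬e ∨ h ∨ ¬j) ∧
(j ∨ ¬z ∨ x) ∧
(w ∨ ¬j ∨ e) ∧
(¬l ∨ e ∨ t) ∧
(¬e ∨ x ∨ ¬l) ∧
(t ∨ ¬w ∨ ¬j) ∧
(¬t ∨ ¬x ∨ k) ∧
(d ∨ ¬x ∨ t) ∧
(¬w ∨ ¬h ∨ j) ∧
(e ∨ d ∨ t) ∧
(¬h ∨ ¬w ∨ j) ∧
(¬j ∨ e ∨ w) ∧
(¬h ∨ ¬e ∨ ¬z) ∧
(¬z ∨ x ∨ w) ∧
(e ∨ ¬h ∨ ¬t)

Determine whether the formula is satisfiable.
Yes

Yes, the formula is satisfiable.

One satisfying assignment is: z=False, t=True, d=False, e=True, x=False, k=False, w=True, l=False, h=True, j=True

Verification: With this assignment, all 50 clauses evaluate to true.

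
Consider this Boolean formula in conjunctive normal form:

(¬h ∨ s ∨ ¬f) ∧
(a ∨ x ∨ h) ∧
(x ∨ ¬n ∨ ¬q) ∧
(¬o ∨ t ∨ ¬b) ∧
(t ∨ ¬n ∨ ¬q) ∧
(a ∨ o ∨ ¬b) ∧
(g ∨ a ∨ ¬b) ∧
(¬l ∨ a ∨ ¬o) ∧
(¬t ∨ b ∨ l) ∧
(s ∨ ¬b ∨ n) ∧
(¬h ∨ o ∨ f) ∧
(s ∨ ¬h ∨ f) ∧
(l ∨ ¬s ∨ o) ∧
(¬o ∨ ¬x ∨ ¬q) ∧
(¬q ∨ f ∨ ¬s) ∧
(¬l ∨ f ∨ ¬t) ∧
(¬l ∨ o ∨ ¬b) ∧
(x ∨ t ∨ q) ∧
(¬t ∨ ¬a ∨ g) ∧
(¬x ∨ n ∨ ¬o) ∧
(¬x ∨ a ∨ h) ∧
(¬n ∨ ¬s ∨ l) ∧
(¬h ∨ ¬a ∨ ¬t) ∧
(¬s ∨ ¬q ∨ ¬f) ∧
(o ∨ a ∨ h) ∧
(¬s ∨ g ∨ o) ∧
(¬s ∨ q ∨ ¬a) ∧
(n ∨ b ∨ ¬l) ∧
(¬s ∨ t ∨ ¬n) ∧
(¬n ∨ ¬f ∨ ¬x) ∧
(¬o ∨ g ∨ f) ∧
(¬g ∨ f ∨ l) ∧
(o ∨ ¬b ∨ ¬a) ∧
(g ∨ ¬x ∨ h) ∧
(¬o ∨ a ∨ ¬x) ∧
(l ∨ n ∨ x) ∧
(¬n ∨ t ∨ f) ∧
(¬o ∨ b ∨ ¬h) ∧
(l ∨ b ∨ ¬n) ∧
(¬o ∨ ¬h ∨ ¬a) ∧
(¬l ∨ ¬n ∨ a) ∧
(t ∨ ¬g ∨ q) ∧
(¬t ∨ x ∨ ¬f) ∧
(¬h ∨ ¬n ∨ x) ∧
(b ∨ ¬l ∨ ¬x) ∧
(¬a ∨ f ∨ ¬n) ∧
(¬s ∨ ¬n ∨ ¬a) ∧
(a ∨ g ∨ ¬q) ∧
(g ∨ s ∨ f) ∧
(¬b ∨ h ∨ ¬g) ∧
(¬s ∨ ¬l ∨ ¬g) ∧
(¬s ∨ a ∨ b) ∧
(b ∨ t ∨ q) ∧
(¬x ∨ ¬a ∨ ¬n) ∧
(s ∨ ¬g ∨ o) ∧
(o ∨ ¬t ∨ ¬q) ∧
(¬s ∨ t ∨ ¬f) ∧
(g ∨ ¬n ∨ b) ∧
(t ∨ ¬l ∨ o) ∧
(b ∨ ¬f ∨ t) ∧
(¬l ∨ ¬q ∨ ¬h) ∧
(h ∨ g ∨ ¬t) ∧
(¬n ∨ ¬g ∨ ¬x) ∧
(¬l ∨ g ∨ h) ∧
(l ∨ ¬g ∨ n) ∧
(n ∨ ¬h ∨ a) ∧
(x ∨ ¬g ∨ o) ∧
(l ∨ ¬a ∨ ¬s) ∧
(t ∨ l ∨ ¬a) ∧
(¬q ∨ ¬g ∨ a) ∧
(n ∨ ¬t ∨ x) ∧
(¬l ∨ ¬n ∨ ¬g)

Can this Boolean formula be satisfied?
No

No, the formula is not satisfiable.

No assignment of truth values to the variables can make all 72 clauses true simultaneously.

The formula is UNSAT (unsatisfiable).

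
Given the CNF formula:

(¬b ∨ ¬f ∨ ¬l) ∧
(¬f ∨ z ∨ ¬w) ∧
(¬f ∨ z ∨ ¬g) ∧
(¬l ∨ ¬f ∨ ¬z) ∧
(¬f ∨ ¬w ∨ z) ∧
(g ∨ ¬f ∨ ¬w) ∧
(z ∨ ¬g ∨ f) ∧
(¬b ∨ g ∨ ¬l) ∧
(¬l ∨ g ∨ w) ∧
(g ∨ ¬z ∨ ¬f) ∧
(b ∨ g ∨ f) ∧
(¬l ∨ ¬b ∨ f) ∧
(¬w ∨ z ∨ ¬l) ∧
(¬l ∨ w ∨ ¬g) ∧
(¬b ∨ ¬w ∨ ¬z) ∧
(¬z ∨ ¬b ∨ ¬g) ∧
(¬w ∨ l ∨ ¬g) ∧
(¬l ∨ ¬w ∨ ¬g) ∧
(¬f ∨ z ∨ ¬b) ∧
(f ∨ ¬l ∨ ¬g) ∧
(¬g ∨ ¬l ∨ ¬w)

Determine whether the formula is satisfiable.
Yes

Yes, the formula is satisfiable.

One satisfying assignment is: l=False, g=False, f=False, w=False, b=True, z=False

Verification: With this assignment, all 21 clauses evaluate to true.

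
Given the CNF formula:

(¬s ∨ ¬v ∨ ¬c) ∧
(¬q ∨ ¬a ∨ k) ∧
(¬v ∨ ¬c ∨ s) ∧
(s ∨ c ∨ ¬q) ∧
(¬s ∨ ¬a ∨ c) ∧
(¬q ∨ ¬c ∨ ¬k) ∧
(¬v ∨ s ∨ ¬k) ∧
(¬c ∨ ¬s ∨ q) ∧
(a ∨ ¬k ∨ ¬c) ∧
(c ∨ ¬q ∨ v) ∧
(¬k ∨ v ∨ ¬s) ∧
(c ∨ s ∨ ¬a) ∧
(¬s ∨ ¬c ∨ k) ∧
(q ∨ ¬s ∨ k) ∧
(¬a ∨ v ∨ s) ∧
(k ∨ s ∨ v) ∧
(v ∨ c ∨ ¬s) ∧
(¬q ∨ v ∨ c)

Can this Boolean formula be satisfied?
Yes

Yes, the formula is satisfiable.

One satisfying assignment is: s=False, q=False, c=False, a=False, v=True, k=False

Verification: With this assignment, all 18 clauses evaluate to true.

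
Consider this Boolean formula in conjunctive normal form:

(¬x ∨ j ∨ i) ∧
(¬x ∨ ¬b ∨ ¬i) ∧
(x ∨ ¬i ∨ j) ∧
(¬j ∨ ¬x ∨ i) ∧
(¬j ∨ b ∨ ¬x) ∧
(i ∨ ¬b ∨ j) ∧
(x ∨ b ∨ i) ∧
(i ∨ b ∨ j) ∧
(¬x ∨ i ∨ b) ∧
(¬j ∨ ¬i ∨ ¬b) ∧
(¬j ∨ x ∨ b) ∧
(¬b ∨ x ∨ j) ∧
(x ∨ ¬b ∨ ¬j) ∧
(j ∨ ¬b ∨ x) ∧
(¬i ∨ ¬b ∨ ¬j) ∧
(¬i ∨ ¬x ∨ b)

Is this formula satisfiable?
No

No, the formula is not satisfiable.

No assignment of truth values to the variables can make all 16 clauses true simultaneously.

The formula is UNSAT (unsatisfiable).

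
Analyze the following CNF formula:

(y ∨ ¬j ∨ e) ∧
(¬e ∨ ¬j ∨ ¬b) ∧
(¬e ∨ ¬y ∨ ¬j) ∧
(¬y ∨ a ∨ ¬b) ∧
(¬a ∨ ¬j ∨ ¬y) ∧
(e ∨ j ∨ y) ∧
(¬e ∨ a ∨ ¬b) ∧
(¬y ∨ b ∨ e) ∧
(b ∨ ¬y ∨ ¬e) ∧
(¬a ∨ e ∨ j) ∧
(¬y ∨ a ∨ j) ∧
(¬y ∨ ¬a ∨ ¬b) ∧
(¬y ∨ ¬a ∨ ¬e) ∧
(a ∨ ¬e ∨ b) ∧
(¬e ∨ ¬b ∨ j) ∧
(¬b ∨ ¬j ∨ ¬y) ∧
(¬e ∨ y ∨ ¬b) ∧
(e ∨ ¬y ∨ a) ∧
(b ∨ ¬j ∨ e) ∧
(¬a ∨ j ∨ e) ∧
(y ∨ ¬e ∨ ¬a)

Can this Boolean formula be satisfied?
No

No, the formula is not satisfiable.

No assignment of truth values to the variables can make all 21 clauses true simultaneously.

The formula is UNSAT (unsatisfiable).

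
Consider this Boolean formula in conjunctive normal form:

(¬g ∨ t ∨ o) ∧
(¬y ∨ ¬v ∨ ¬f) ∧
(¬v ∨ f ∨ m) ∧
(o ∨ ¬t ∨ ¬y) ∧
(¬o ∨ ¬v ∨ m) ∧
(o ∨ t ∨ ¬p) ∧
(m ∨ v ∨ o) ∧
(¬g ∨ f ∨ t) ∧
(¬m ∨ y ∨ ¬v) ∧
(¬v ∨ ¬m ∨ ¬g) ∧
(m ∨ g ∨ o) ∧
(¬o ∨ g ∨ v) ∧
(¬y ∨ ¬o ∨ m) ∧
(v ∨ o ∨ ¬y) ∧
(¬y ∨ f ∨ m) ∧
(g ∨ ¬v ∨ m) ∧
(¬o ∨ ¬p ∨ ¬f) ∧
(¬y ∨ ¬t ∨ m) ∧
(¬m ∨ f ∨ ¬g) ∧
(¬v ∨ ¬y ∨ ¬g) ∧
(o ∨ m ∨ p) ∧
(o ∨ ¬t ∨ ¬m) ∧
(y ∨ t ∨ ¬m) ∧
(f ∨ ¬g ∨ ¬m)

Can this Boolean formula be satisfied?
Yes

Yes, the formula is satisfiable.

One satisfying assignment is: p=False, f=False, t=True, y=False, v=False, m=False, g=True, o=True

Verification: With this assignment, all 24 clauses evaluate to true.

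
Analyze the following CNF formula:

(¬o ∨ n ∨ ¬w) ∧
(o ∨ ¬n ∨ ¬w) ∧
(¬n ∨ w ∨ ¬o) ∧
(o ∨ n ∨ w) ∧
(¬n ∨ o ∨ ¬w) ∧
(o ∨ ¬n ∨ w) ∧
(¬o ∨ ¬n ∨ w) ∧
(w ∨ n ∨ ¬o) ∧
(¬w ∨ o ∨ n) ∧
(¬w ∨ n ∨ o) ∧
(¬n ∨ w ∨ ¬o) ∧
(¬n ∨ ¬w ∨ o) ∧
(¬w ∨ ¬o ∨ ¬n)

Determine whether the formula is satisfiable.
No

No, the formula is not satisfiable.

No assignment of truth values to the variables can make all 13 clauses true simultaneously.

The formula is UNSAT (unsatisfiable).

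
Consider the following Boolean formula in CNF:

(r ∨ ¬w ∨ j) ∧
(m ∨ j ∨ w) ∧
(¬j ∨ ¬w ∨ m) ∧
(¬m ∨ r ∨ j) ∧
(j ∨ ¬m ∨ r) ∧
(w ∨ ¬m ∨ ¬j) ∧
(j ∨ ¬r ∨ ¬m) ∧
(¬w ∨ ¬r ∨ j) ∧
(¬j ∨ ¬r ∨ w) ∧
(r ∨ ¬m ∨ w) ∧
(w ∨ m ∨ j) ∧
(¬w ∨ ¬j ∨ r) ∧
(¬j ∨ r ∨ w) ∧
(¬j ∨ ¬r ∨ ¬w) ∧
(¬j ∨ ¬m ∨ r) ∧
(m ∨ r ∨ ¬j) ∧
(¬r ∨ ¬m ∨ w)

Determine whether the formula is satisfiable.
No

No, the formula is not satisfiable.

No assignment of truth values to the variables can make all 17 clauses true simultaneously.

The formula is UNSAT (unsatisfiable).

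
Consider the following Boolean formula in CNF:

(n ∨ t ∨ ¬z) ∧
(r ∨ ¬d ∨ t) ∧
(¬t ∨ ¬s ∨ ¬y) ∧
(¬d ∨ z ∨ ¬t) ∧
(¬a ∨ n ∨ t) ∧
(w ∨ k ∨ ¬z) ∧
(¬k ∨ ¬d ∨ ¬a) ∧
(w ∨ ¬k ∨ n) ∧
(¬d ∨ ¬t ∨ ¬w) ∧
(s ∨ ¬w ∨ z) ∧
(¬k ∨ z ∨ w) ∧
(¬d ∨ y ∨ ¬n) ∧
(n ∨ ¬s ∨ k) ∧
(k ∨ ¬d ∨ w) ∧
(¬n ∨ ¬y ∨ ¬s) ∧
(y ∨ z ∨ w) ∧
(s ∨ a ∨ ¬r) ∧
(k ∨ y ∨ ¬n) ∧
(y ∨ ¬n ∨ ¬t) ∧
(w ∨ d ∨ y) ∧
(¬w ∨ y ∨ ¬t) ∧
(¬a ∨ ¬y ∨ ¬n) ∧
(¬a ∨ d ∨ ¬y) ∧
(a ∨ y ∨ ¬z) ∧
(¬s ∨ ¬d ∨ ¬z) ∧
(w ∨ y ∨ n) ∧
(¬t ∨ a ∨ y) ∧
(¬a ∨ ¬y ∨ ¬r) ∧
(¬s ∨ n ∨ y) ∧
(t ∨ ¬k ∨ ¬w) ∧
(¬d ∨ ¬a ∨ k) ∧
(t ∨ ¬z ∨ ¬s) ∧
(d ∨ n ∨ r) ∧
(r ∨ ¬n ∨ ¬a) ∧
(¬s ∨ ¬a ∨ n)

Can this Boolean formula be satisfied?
Yes

Yes, the formula is satisfiable.

One satisfying assignment is: r=False, n=True, t=False, d=False, s=False, z=False, a=False, y=True, k=False, w=False

Verification: With this assignment, all 35 clauses evaluate to true.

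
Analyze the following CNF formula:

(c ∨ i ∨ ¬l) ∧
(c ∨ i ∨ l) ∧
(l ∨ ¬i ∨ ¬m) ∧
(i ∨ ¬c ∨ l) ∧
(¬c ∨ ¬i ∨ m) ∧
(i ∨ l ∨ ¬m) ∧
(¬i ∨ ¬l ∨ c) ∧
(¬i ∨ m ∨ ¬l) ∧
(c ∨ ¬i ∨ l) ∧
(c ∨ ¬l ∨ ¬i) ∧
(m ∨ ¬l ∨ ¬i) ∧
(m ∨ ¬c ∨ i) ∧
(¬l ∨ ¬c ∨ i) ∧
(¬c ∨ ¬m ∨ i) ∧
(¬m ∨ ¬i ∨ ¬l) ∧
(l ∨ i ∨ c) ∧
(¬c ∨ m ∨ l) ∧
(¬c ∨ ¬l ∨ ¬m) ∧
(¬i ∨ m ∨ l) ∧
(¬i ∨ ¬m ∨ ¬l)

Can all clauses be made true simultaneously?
No

No, the formula is not satisfiable.

No assignment of truth values to the variables can make all 20 clauses true simultaneously.

The formula is UNSAT (unsatisfiable).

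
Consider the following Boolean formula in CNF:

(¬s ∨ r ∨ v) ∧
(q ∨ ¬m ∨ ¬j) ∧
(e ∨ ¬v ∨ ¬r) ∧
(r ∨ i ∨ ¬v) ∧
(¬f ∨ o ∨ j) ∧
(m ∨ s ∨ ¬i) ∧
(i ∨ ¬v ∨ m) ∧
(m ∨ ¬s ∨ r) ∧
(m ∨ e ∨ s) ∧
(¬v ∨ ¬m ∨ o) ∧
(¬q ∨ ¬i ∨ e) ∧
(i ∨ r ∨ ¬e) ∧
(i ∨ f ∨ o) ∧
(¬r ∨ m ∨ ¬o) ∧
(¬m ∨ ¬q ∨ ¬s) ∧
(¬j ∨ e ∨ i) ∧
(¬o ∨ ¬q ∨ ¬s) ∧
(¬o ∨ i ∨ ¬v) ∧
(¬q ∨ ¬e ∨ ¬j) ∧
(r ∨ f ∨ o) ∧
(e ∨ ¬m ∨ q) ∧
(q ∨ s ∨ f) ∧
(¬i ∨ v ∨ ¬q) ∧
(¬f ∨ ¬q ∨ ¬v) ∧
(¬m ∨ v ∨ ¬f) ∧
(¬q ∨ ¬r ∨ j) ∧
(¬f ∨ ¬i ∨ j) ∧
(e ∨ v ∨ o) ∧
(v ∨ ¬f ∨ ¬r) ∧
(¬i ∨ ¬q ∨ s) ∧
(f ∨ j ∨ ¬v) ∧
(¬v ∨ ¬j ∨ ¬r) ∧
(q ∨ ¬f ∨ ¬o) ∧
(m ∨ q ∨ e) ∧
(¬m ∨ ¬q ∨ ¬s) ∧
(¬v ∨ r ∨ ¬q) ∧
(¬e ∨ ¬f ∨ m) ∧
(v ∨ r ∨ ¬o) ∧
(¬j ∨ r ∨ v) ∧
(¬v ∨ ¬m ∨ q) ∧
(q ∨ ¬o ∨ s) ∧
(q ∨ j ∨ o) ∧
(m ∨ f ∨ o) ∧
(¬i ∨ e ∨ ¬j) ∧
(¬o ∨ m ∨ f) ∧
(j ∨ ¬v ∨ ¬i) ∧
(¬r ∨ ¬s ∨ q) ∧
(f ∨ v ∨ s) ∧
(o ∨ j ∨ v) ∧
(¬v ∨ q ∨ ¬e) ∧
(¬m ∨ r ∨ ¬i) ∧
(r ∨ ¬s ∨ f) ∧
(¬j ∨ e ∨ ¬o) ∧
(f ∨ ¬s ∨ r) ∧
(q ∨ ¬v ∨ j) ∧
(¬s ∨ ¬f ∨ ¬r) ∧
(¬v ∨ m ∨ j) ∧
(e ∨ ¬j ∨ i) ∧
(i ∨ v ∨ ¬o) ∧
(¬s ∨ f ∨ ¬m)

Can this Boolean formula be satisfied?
No

No, the formula is not satisfiable.

No assignment of truth values to the variables can make all 60 clauses true simultaneously.

The formula is UNSAT (unsatisfiable).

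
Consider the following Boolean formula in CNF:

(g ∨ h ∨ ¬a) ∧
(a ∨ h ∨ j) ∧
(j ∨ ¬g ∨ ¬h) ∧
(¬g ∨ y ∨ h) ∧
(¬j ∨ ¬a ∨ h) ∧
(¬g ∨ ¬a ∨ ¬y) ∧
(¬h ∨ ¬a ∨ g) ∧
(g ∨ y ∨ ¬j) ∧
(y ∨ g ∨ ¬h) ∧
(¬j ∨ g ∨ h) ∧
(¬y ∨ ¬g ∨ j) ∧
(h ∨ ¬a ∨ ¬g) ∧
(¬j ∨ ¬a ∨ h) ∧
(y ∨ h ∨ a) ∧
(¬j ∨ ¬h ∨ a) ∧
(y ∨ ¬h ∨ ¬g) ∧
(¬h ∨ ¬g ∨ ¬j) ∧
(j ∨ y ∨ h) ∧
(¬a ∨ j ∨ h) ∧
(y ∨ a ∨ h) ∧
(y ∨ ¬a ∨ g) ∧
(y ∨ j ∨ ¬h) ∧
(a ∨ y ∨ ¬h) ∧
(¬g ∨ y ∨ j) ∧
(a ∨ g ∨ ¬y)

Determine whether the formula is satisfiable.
Yes

Yes, the formula is satisfiable.

One satisfying assignment is: g=True, j=True, y=True, h=False, a=False

Verification: With this assignment, all 25 clauses evaluate to true.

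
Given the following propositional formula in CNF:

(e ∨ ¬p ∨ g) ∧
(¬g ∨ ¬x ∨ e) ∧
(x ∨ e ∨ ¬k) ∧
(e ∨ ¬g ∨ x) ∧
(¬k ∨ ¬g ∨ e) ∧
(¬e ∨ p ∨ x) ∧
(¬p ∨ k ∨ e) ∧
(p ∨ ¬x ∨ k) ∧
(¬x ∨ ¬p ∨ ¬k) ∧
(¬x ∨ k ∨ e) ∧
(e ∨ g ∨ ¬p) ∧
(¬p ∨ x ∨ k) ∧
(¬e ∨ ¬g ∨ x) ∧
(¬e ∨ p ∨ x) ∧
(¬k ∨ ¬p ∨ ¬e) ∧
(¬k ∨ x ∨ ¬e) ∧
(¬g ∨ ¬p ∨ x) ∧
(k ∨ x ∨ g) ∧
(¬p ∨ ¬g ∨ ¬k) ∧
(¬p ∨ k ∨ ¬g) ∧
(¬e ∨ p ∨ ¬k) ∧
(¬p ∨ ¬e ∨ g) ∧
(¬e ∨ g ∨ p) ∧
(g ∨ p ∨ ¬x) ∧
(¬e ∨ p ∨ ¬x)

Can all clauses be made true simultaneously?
No

No, the formula is not satisfiable.

No assignment of truth values to the variables can make all 25 clauses true simultaneously.

The formula is UNSAT (unsatisfiable).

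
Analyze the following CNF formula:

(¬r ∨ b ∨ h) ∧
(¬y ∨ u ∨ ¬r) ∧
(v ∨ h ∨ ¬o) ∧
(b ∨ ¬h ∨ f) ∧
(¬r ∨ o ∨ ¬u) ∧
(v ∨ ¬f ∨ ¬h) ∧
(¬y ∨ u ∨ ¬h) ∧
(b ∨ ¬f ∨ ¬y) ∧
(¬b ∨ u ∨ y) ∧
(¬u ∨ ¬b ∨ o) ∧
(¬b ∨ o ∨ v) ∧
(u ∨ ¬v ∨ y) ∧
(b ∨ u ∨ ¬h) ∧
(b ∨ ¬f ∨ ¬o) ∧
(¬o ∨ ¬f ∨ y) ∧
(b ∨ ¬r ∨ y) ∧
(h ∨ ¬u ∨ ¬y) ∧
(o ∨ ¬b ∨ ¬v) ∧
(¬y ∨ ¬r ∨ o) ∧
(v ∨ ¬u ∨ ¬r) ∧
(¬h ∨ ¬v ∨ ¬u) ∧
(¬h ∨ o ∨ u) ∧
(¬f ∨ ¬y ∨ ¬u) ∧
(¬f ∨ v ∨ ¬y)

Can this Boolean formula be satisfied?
Yes

Yes, the formula is satisfiable.

One satisfying assignment is: f=False, r=False, b=False, u=False, v=False, o=False, h=False, y=False

Verification: With this assignment, all 24 clauses evaluate to true.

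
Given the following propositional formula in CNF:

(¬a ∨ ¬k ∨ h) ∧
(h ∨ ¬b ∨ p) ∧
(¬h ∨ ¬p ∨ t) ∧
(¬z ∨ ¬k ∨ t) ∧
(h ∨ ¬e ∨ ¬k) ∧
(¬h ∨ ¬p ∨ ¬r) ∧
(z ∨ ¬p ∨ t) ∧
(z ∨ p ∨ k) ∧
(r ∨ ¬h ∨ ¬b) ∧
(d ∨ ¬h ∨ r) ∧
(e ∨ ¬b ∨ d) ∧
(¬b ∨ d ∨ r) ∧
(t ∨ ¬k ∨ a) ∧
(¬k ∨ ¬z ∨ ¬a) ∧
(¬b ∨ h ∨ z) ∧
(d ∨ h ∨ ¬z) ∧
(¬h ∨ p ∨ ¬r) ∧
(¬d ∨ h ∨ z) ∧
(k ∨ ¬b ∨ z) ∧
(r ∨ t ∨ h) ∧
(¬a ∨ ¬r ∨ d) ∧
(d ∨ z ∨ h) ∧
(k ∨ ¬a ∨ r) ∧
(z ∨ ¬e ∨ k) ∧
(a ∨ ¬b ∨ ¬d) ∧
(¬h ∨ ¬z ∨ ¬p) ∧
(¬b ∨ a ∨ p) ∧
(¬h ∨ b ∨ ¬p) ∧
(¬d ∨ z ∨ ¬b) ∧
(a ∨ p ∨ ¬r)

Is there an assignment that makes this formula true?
Yes

Yes, the formula is satisfiable.

One satisfying assignment is: p=False, e=False, h=True, r=False, z=False, a=False, k=True, b=False, t=True, d=True

Verification: With this assignment, all 30 clauses evaluate to true.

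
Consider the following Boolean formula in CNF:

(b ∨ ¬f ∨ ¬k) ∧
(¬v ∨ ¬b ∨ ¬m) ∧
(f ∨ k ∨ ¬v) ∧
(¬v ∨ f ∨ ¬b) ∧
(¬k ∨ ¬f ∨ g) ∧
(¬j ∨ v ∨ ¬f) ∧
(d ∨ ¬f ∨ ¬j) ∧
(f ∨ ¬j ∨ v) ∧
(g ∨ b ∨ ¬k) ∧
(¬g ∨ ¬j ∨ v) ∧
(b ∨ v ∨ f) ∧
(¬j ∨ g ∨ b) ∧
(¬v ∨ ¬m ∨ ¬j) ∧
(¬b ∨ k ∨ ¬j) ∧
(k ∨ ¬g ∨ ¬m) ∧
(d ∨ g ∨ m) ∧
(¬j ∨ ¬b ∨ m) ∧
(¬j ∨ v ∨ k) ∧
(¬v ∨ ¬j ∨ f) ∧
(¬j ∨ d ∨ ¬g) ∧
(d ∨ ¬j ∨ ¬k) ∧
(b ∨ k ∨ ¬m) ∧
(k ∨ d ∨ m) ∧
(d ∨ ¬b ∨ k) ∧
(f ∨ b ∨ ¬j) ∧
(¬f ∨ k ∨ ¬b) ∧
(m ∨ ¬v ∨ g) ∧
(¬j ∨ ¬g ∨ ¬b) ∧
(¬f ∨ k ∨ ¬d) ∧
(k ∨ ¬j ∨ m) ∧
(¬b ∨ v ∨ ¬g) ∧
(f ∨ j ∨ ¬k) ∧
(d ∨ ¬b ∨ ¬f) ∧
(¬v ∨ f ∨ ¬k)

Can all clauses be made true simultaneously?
Yes

Yes, the formula is satisfiable.

One satisfying assignment is: v=False, b=True, j=False, g=False, f=False, m=False, k=False, d=True

Verification: With this assignment, all 34 clauses evaluate to true.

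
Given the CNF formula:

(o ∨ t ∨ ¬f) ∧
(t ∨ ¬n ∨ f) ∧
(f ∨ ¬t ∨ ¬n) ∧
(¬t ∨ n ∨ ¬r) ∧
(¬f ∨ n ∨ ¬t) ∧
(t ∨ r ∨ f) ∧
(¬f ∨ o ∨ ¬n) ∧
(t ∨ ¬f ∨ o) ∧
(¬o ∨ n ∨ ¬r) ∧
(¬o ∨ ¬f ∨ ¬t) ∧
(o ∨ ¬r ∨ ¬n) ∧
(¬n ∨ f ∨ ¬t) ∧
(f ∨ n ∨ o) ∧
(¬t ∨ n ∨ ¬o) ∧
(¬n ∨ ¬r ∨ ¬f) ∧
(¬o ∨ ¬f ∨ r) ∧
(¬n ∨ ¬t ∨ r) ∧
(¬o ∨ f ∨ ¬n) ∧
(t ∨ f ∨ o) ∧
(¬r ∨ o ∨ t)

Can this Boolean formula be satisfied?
No

No, the formula is not satisfiable.

No assignment of truth values to the variables can make all 20 clauses true simultaneously.

The formula is UNSAT (unsatisfiable).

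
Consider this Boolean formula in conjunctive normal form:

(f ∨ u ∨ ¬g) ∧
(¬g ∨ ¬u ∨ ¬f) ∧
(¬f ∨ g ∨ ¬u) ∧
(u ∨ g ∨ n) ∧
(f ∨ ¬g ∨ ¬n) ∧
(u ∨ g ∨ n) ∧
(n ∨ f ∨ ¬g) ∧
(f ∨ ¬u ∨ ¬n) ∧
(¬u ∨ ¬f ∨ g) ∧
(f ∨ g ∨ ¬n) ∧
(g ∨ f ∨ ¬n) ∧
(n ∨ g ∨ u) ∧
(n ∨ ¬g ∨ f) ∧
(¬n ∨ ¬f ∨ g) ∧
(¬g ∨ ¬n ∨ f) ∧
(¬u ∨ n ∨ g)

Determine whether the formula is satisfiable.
Yes

Yes, the formula is satisfiable.

One satisfying assignment is: f=True, u=False, n=False, g=True

Verification: With this assignment, all 16 clauses evaluate to true.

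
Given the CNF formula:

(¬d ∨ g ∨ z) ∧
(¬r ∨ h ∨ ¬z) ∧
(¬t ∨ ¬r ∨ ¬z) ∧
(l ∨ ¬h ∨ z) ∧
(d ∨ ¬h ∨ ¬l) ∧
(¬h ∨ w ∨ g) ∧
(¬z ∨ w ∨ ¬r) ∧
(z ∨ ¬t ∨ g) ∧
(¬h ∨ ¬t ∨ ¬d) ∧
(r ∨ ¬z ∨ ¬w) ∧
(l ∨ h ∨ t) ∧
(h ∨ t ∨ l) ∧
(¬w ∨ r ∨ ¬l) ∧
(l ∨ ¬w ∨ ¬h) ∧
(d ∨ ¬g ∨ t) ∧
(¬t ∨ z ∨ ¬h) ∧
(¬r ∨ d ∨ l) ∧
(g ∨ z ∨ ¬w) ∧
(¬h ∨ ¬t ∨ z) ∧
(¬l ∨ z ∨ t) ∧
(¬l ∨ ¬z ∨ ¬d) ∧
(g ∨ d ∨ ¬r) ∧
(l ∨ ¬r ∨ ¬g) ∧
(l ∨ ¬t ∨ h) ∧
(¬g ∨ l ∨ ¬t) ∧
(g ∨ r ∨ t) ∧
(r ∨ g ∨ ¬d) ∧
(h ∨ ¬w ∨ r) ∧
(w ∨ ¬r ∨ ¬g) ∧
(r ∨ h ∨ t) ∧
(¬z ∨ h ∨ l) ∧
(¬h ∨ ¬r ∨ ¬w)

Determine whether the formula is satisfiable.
Yes

Yes, the formula is satisfiable.

One satisfying assignment is: w=False, d=True, r=False, g=True, z=True, t=False, h=True, l=False

Verification: With this assignment, all 32 clauses evaluate to true.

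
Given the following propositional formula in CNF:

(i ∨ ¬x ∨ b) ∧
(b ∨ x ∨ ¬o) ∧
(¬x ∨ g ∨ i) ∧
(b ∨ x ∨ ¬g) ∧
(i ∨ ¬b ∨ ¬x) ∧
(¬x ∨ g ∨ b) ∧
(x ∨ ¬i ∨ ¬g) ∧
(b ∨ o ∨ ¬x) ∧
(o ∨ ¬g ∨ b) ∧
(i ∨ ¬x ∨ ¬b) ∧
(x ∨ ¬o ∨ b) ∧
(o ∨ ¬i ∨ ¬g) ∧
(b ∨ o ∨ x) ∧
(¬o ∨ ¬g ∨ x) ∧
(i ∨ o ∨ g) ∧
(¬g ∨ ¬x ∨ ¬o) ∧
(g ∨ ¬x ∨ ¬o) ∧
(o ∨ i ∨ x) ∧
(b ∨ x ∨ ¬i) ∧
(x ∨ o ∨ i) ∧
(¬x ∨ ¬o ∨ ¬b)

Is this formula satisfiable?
Yes

Yes, the formula is satisfiable.

One satisfying assignment is: g=False, b=True, i=True, x=False, o=True

Verification: With this assignment, all 21 clauses evaluate to true.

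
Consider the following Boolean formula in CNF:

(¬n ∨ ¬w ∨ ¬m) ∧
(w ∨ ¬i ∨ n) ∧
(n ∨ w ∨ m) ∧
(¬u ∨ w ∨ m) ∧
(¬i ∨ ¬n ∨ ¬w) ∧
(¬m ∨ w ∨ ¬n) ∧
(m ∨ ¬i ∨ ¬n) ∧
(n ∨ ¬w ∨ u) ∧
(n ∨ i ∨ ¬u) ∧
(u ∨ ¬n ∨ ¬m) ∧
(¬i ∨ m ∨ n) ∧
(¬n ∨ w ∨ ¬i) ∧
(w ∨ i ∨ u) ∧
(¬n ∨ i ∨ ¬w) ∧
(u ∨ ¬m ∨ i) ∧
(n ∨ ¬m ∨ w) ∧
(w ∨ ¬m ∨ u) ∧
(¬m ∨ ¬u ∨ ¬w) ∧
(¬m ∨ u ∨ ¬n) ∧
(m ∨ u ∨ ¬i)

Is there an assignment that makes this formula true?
No

No, the formula is not satisfiable.

No assignment of truth values to the variables can make all 20 clauses true simultaneously.

The formula is UNSAT (unsatisfiable).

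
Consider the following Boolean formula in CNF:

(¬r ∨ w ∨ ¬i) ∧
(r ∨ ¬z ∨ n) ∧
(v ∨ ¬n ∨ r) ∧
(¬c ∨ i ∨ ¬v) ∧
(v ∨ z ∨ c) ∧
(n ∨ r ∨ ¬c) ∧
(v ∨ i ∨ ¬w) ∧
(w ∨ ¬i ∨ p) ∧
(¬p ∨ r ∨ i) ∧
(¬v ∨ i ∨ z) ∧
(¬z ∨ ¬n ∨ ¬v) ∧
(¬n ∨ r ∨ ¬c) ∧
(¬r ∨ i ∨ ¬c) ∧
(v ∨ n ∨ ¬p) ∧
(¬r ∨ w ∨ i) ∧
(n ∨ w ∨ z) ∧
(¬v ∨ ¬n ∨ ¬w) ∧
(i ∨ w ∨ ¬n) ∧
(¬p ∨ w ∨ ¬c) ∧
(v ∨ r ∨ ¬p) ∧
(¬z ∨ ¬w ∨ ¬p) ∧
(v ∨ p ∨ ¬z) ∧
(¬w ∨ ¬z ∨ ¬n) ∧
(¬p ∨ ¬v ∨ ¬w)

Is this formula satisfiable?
Yes

Yes, the formula is satisfiable.

One satisfying assignment is: r=True, c=True, v=False, w=True, n=False, z=False, i=True, p=False

Verification: With this assignment, all 24 clauses evaluate to true.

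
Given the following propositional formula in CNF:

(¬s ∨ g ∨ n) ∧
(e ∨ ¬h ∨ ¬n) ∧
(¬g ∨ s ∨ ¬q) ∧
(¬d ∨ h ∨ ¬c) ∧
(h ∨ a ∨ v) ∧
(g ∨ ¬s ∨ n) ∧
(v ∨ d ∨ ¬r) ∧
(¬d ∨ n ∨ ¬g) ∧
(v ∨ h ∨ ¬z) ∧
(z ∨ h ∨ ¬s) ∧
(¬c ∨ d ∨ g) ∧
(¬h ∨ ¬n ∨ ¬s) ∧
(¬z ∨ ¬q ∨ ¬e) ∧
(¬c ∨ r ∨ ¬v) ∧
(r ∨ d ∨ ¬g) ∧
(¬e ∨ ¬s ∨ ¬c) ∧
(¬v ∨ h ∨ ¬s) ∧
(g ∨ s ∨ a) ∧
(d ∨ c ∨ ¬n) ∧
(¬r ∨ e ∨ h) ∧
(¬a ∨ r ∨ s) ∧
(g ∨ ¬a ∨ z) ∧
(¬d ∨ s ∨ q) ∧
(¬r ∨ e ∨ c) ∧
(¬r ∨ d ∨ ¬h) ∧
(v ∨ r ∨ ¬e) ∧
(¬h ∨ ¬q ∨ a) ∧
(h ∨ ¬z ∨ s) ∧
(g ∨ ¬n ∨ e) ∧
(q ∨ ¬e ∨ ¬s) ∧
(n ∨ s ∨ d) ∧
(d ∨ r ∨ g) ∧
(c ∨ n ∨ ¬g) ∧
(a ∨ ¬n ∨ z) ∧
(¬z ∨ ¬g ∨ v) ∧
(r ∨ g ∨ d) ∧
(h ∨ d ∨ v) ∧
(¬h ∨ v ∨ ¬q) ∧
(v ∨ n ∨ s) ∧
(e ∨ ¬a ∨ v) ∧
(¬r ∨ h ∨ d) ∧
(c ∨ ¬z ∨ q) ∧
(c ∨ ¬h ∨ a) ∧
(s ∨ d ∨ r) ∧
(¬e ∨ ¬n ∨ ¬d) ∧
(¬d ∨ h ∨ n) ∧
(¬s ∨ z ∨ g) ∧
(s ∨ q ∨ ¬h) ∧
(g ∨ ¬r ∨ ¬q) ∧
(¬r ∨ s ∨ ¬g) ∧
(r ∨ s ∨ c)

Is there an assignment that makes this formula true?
No

No, the formula is not satisfiable.

No assignment of truth values to the variables can make all 51 clauses true simultaneously.

The formula is UNSAT (unsatisfiable).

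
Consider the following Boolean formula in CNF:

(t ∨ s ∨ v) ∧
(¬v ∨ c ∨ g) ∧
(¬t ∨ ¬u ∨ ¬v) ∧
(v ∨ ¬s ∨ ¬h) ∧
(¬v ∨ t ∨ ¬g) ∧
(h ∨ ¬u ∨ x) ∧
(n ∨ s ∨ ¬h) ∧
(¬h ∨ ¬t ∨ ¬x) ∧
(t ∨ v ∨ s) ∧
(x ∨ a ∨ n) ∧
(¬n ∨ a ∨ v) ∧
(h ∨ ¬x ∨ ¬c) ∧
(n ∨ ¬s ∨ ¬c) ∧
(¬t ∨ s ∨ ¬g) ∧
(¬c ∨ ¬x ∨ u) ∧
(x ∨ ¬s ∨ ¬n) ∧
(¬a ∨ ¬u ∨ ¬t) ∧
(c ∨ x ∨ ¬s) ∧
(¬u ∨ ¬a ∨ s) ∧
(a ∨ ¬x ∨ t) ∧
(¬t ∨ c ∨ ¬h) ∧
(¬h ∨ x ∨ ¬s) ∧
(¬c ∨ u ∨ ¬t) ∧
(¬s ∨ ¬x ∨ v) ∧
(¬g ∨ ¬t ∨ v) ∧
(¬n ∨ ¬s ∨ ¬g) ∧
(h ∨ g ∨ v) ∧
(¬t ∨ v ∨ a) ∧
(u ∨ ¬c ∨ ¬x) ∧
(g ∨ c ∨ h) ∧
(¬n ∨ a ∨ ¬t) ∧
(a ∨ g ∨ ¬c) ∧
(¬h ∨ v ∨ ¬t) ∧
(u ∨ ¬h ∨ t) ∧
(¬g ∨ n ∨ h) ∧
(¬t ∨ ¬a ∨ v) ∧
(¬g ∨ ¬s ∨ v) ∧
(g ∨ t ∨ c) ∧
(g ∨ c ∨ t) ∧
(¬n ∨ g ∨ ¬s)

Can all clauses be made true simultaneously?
Yes

Yes, the formula is satisfiable.

One satisfying assignment is: s=False, x=False, v=True, g=False, n=False, u=False, h=False, c=True, t=False, a=True

Verification: With this assignment, all 40 clauses evaluate to true.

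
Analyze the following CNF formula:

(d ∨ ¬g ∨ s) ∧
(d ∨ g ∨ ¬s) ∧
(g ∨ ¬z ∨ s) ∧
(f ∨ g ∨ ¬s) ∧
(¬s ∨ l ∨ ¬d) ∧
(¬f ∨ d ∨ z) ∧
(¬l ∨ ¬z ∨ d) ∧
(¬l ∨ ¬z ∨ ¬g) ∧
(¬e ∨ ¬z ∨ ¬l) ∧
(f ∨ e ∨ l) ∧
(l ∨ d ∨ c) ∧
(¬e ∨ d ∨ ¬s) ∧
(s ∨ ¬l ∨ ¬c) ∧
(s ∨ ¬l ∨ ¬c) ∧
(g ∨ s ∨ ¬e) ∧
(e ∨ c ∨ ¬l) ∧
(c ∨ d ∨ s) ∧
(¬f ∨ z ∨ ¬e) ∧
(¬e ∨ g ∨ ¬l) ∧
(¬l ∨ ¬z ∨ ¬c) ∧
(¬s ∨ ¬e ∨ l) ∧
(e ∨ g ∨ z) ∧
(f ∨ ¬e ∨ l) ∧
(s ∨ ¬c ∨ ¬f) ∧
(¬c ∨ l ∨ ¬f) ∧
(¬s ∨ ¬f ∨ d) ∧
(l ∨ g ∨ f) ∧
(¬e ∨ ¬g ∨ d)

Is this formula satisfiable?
Yes

Yes, the formula is satisfiable.

One satisfying assignment is: c=False, f=True, g=True, l=False, s=False, e=False, z=False, d=True

Verification: With this assignment, all 28 clauses evaluate to true.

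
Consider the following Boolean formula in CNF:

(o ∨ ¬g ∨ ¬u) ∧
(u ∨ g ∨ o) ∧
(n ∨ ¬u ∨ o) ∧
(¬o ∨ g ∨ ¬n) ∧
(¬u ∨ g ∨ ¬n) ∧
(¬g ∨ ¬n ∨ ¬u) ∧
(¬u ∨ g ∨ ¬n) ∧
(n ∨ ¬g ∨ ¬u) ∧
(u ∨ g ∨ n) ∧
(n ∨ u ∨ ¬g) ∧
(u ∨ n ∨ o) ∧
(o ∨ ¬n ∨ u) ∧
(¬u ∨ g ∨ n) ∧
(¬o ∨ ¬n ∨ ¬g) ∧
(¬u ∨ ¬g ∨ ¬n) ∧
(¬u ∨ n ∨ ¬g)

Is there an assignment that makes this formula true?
No

No, the formula is not satisfiable.

No assignment of truth values to the variables can make all 16 clauses true simultaneously.

The formula is UNSAT (unsatisfiable).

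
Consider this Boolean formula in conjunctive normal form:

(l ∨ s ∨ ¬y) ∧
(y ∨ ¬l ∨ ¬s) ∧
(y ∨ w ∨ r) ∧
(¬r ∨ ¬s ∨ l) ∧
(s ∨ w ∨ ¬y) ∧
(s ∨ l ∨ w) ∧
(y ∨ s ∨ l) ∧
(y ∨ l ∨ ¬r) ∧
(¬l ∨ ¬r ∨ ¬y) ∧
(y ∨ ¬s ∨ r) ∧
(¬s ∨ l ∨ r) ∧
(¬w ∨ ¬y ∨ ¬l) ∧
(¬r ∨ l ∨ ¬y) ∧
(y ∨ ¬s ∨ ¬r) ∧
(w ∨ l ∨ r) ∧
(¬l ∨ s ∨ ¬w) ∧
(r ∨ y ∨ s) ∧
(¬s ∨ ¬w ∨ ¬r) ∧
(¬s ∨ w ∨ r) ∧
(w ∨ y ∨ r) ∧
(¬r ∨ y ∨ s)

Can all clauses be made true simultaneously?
No

No, the formula is not satisfiable.

No assignment of truth values to the variables can make all 21 clauses true simultaneously.

The formula is UNSAT (unsatisfiable).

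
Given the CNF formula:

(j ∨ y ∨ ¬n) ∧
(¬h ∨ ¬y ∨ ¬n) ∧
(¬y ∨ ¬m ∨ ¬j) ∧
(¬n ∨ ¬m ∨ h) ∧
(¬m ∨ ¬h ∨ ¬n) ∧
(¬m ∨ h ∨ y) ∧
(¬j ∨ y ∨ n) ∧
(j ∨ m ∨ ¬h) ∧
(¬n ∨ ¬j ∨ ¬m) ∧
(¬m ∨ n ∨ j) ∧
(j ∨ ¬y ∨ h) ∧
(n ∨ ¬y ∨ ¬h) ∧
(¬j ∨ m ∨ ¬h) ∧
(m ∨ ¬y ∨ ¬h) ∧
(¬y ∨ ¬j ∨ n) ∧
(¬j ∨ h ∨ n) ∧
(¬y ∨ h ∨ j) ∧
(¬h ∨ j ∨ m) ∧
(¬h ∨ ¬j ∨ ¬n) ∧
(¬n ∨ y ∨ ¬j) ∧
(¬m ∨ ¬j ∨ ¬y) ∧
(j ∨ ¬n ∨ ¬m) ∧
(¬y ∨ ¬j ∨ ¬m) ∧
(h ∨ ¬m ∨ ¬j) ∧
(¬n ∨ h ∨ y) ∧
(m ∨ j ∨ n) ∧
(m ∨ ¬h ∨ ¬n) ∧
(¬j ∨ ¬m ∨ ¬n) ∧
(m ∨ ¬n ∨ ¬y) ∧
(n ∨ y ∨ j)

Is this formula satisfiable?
No

No, the formula is not satisfiable.

No assignment of truth values to the variables can make all 30 clauses true simultaneously.

The formula is UNSAT (unsatisfiable).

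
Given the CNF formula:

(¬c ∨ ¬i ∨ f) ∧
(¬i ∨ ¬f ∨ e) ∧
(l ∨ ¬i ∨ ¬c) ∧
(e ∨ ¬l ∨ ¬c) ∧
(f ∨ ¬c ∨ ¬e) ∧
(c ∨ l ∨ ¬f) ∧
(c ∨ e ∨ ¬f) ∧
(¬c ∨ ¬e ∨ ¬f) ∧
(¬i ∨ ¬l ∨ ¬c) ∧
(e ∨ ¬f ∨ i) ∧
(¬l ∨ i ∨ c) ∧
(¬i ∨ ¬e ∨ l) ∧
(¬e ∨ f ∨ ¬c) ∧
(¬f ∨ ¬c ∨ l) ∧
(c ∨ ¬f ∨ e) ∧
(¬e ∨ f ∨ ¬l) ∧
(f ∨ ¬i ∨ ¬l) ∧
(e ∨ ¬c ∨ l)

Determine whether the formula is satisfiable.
Yes

Yes, the formula is satisfiable.

One satisfying assignment is: i=False, l=False, f=False, e=False, c=False

Verification: With this assignment, all 18 clauses evaluate to true.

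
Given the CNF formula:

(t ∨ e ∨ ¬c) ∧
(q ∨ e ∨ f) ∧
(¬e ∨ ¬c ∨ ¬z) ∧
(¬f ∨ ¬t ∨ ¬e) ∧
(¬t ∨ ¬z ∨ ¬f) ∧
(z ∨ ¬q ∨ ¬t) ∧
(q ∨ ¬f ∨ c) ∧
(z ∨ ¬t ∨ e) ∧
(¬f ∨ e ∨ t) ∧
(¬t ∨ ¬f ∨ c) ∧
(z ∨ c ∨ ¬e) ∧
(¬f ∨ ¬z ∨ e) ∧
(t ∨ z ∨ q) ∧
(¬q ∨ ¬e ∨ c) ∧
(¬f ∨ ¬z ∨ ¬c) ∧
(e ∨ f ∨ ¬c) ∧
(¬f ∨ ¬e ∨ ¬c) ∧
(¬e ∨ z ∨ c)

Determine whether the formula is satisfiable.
Yes

Yes, the formula is satisfiable.

One satisfying assignment is: t=True, e=True, f=False, q=False, z=False, c=True

Verification: With this assignment, all 18 clauses evaluate to true.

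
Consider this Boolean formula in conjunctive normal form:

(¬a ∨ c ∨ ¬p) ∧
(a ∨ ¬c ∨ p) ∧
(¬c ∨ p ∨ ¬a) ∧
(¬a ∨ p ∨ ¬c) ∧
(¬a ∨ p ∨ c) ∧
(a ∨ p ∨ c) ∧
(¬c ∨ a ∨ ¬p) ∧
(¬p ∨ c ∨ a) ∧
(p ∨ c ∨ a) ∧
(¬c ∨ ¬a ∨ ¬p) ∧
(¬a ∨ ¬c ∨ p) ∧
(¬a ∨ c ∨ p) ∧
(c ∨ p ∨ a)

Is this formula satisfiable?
No

No, the formula is not satisfiable.

No assignment of truth values to the variables can make all 13 clauses true simultaneously.

The formula is UNSAT (unsatisfiable).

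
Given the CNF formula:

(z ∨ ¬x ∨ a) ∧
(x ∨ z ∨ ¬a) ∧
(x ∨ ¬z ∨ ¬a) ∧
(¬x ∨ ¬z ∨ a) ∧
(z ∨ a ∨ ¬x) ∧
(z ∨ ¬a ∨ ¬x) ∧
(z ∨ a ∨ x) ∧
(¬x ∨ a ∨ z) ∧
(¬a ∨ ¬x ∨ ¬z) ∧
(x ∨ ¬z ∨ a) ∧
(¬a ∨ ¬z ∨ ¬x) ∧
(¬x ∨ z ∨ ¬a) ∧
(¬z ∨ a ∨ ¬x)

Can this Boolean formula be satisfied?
No

No, the formula is not satisfiable.

No assignment of truth values to the variables can make all 13 clauses true simultaneously.

The formula is UNSAT (unsatisfiable).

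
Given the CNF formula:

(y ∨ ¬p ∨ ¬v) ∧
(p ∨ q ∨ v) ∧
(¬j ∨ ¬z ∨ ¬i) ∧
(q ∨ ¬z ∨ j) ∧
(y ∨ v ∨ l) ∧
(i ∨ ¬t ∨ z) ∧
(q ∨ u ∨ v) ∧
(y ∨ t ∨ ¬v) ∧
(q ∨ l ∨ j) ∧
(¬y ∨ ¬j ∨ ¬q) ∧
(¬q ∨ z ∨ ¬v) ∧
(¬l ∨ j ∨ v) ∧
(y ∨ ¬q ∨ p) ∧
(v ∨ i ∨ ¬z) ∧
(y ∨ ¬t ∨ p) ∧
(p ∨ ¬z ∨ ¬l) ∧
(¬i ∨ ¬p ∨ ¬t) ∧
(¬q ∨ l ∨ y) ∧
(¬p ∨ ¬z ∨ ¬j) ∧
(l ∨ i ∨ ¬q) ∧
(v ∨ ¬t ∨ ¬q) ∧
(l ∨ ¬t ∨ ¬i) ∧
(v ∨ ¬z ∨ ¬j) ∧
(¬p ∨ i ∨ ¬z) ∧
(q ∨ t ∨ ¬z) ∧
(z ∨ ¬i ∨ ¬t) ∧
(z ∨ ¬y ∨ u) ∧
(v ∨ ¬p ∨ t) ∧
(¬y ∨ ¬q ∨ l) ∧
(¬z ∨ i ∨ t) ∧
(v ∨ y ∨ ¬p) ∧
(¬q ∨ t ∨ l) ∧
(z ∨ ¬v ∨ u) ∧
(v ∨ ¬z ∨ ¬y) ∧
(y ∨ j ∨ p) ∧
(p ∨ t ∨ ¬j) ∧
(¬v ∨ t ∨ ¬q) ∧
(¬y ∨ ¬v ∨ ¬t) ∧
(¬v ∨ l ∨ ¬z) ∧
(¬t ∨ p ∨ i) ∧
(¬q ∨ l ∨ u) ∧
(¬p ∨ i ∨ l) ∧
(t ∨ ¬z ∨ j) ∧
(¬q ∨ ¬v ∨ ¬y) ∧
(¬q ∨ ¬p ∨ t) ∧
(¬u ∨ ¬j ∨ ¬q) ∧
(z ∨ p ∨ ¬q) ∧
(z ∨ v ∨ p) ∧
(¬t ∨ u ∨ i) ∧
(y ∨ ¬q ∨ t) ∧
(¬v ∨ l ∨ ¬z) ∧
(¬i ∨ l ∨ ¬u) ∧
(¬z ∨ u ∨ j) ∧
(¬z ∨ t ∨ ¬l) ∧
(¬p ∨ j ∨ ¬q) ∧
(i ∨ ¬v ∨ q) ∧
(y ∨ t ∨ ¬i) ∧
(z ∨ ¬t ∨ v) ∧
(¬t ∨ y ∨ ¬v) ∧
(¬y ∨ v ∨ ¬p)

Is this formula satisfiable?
Yes

Yes, the formula is satisfiable.

One satisfying assignment is: t=False, i=True, v=True, l=True, j=False, q=False, z=False, p=False, u=True, y=True

Verification: With this assignment, all 60 clauses evaluate to true.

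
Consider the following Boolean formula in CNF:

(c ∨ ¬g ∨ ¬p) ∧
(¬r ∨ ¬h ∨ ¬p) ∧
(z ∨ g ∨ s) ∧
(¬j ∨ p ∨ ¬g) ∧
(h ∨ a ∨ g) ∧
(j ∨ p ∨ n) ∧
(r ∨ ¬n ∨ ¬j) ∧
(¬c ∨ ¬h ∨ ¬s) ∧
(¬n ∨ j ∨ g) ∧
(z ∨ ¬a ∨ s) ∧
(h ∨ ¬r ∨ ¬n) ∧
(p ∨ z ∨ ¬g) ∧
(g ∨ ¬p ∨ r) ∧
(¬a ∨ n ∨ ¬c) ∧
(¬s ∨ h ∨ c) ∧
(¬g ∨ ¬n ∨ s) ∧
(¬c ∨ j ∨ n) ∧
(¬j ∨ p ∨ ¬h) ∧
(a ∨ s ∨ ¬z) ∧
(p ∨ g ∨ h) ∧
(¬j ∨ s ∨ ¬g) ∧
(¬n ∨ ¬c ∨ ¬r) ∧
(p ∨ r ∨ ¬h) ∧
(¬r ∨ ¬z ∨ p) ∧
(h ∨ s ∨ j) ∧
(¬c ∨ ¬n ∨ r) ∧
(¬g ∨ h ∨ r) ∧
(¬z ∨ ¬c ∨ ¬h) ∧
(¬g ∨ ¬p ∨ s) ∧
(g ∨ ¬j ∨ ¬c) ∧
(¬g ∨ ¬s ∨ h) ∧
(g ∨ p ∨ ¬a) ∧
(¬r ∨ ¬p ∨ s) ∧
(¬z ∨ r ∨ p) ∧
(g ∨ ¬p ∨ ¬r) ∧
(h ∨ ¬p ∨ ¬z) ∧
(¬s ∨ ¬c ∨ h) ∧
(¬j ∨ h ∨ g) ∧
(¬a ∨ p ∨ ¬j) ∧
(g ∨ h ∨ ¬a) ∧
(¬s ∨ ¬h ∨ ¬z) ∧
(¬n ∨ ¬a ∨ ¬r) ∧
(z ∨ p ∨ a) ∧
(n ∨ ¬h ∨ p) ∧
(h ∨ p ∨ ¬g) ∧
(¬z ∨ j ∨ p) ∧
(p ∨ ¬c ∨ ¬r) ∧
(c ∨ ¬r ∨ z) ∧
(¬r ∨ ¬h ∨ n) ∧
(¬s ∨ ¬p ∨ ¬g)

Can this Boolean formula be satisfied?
No

No, the formula is not satisfiable.

No assignment of truth values to the variables can make all 50 clauses true simultaneously.

The formula is UNSAT (unsatisfiable).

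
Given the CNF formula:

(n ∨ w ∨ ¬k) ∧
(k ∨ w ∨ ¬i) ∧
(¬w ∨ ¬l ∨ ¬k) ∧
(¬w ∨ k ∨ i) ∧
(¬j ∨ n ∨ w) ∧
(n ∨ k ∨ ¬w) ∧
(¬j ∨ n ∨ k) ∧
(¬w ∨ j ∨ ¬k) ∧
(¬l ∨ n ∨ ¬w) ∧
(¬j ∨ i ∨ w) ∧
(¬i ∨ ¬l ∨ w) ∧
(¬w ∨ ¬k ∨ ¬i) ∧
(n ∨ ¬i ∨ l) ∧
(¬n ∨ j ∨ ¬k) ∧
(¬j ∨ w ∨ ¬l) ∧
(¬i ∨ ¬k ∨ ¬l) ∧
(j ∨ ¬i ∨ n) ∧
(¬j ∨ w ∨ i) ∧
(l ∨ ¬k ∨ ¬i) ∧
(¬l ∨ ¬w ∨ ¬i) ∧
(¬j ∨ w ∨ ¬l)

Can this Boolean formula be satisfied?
Yes

Yes, the formula is satisfiable.

One satisfying assignment is: n=False, w=False, j=False, i=False, l=False, k=False

Verification: With this assignment, all 21 clauses evaluate to true.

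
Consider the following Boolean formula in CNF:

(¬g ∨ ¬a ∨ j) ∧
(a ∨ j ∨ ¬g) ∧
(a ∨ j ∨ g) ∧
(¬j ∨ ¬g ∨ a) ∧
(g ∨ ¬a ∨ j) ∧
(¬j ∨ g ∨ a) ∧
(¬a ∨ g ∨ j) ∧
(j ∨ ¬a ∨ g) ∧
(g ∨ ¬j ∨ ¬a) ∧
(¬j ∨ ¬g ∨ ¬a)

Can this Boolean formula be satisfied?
No

No, the formula is not satisfiable.

No assignment of truth values to the variables can make all 10 clauses true simultaneously.

The formula is UNSAT (unsatisfiable).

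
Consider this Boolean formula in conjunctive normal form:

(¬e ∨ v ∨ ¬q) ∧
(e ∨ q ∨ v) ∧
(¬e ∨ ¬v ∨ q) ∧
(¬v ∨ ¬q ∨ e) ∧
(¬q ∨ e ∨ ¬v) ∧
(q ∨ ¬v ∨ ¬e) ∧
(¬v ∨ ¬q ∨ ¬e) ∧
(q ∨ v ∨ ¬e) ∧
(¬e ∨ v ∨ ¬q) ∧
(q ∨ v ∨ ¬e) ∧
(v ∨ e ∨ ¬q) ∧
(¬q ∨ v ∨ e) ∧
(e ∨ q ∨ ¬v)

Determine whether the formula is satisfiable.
No

No, the formula is not satisfiable.

No assignment of truth values to the variables can make all 13 clauses true simultaneously.

The formula is UNSAT (unsatisfiable).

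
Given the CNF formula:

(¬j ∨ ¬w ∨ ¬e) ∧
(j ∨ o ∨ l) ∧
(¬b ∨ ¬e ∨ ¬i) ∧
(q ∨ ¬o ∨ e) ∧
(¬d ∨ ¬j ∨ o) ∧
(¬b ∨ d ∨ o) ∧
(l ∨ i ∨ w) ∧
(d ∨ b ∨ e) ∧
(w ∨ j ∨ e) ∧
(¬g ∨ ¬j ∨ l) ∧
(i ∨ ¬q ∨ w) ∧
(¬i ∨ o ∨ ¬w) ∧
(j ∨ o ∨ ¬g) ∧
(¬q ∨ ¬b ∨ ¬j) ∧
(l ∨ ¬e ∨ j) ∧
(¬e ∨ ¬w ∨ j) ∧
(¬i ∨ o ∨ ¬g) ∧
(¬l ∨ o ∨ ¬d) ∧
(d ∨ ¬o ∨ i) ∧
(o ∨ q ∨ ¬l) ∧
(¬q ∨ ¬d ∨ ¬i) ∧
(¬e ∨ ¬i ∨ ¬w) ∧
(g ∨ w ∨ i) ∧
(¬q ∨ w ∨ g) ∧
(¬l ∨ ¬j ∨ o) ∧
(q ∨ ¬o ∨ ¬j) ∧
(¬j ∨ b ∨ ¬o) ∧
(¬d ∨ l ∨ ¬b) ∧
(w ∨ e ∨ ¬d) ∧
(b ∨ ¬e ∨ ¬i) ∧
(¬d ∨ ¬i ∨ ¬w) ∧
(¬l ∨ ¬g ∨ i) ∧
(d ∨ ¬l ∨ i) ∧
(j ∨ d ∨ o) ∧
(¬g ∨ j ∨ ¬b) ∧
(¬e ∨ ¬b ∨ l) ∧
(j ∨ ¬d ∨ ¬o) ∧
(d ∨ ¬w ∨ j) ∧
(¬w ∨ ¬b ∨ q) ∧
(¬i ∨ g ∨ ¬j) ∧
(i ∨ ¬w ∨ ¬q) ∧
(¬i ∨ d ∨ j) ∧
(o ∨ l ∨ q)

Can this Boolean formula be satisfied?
No

No, the formula is not satisfiable.

No assignment of truth values to the variables can make all 43 clauses true simultaneously.

The formula is UNSAT (unsatisfiable).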